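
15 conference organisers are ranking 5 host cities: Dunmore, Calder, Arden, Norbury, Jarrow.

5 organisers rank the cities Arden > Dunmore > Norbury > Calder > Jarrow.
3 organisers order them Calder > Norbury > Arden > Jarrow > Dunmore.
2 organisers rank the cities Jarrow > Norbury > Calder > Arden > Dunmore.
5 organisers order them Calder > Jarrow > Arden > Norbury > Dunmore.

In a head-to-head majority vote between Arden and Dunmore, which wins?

Arden

Ballots ranking Arden above Dunmore: 5 + 3 + 2 + 5 = 15.
Ballots ranking Dunmore above Arden: 15 − 15 = 0.
Arden wins the head-to-head 15–0.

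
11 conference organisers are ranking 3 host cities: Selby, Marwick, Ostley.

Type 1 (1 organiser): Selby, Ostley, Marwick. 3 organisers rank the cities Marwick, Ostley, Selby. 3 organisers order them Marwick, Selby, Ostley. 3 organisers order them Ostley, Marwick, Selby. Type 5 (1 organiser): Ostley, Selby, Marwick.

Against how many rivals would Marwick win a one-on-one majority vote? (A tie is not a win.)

2

Marwick against each rival (11 organisers):
Marwick vs Selby: Marwick, 9–2.
Marwick–Ostley: Marwick 6–5.
Marwick beats Selby, Ostley — 2 pairwise wins.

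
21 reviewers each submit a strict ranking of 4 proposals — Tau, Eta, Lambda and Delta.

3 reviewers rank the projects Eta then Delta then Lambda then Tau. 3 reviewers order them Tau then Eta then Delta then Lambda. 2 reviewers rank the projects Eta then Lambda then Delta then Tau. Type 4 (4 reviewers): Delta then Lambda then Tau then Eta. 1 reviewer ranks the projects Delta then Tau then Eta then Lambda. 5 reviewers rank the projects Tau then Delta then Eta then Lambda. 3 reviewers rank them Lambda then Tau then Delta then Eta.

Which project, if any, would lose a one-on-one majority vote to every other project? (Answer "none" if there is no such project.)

Pairwise majorities:
Tau vs Eta: 3+4+1+5+3 = 16 for Tau, 5 for Eta — Tau by 16–5.
Tau vs Lambda: Tau preferred on 3+1+5 = 9 ballots; Lambda wins 12–9.
Tau vs Delta: Tau wins 11–10.
Eta vs Lambda: 3+3+2+1+5 = 14 for Eta, 7 for Lambda — Eta by 14–7.
Eta–Delta: Delta 13–8.
Lambda vs Delta: Lambda preferred on 2+3 = 5 ballots; Delta wins 16–5.
Every project wins at least one matchup (Tau beats Eta; Eta beats Lambda; Lambda beats Tau; Delta beats Eta), so there is no Condorcet loser.

none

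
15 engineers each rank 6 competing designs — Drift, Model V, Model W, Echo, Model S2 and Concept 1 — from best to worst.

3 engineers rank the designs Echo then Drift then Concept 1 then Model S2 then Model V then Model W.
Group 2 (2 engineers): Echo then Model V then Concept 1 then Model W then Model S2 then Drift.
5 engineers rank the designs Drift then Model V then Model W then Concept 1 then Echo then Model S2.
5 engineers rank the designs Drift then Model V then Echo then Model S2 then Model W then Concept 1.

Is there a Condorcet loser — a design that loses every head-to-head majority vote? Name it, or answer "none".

Pairwise majorities:
Drift vs Model V: Drift is ranked higher on 3+5+5 = 13 ballots, Model V on 2. Drift wins 13–2.
Drift vs Model W: 13 to 2, Drift.
Drift vs Echo: Drift preferred on 5+5 = 10 ballots; Drift wins 10–5.
Drift vs Model S2: Drift wins 13–2.
Drift–Concept 1: Drift 13–2.
Model V vs Model W: 15 to 0, Model V.
Model V–Echo: Model V 10–5.
Model V vs Model S2: 2+5+5 = 12 for Model V, 3 for Model S2 — Model V by 12–3.
Model V vs Concept 1: Model V wins 12–3.
Model W–Echo: Echo 10–5.
Model W vs Model S2: Model S2 wins 8–7.
Model W vs Concept 1: 5+5 = 10 for Model W, 5 for Concept 1 — Model W by 10–5.
Echo vs Model S2: Echo wins 15–0.
Echo vs Concept 1: Echo wins 10–5.
Model S2 vs Concept 1: Concept 1, 10–5.
No design is winless: Drift beats Model V; Model V beats Model W; Model W beats Concept 1; Echo beats Model W; Model S2 beats Model W; Concept 1 beats Model S2. There is no Condorcet loser.

none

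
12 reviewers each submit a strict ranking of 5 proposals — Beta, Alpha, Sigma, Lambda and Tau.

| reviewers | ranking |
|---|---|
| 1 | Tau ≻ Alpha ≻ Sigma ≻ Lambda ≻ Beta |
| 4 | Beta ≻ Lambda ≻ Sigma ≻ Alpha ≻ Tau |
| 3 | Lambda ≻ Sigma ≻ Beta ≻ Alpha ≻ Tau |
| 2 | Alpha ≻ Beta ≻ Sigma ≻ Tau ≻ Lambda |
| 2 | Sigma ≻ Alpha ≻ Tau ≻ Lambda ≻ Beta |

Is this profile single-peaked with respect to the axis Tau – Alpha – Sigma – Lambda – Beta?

no

Axis positions: Tau=1, Alpha=2, Sigma=3, Lambda=4, Beta=5.
Bloc 1 (peak Tau at position 1): ranking walks positions 1-2-3-4-5, expanding outward from the peak — single-peaked.
Bloc 2 (peak Beta at position 5): ranking walks positions 5-4-3-2-1, expanding outward from the peak — single-peaked.
Bloc 3 (peak Lambda at position 4): ranking walks positions 4-3-5-2-1, expanding outward from the peak — single-peaked.
Bloc 4: ranking walks positions 2-5-3-1-4; Beta is ranked above Sigma even though Sigma lies between Beta and the peak Alpha on the axis — preferences dip and rise again. Not single-peaked.
Bloc 5 (peak Sigma at position 3): ranking walks positions 3-2-1-4-5, expanding outward from the peak — single-peaked.
Bloc 4 violates single-peakedness, so the profile is not single-peaked on this axis.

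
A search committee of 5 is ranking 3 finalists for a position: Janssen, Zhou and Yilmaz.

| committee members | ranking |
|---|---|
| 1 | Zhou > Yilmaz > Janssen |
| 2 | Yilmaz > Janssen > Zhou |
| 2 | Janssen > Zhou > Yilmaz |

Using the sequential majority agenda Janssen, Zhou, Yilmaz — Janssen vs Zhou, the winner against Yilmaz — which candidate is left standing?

Yilmaz

Round 1: Janssen vs Zhou — 4–1, Janssen advances.
Round 2: Janssen vs Yilmaz — 2–3, Yilmaz advances.
The agenda winner is Yilmaz.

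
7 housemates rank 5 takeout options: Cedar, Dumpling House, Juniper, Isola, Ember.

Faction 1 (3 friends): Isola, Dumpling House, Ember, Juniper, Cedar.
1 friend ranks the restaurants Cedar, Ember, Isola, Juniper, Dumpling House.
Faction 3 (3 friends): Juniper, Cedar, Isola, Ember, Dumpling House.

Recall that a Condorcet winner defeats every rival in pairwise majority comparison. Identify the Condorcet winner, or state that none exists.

Check each pair by majority over 7 ballots:
Cedar vs Dumpling House: Cedar, 4–3.
Cedar vs Juniper: Juniper, 6–1.
Cedar vs Isola: Cedar wins 4–3.
Cedar vs Ember: Cedar wins 4–3.
Dumpling House–Juniper: Juniper 4–3.
Dumpling House vs Isola: Isola, 7–0.
Dumpling House vs Ember: Ember wins 4–3.
Juniper vs Isola: Isola wins 4–3.
Juniper vs Ember: Ember wins 4–3.
Isola–Ember: Isola 6–1.
Each restaurant drops at least one matchup (Cedar loses to Juniper; Dumpling House loses to Cedar; Juniper loses to Isola; Isola loses to Cedar; Ember loses to Cedar); the cycle Cedar beats Isola beats Juniper beats Cedar rules out a Condorcet winner.

none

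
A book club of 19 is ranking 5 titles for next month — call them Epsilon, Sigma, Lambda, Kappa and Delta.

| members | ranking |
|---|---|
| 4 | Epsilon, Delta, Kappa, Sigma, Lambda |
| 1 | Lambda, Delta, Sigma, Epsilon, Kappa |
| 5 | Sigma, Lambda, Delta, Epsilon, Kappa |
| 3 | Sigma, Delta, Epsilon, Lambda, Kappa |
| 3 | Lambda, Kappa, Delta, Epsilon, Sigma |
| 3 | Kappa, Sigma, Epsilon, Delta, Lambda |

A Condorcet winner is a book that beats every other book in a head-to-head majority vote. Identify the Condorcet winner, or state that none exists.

none

Head-to-head results (19 members):
Epsilon vs Sigma: 7 to 12, Sigma.
Epsilon vs Lambda: Epsilon preferred on 4+3+3 = 10 ballots; Epsilon wins 10–9.
Epsilon vs Kappa: 4+1+5+3 = 13 for Epsilon, 6 for Kappa — Epsilon by 13–6.
Epsilon vs Delta: 7 to 12, Delta.
Sigma vs Lambda: 15 to 4, Sigma.
Sigma vs Kappa: Sigma is ranked higher on 1+5+3 = 9 ballots, Kappa on 10. Kappa wins 10–9.
Sigma vs Delta: Sigma preferred on 5+3+3 = 11 ballots; Sigma wins 11–8.
Lambda vs Kappa: Lambda preferred on 1+5+3+3 = 12 ballots; Lambda wins 12–7.
Lambda vs Delta: Lambda preferred on 1+5+3 = 9 ballots; Delta wins 10–9.
Kappa vs Delta: 3+3 = 6 for Kappa, 13 for Delta — Delta by 13–6.
No book is unbeaten: Epsilon loses to Sigma; Sigma loses to Kappa; Lambda loses to Epsilon; Kappa loses to Epsilon; Delta loses to Sigma. In particular Epsilon > Kappa > Sigma > Epsilon is a majority cycle — no Condorcet winner exists.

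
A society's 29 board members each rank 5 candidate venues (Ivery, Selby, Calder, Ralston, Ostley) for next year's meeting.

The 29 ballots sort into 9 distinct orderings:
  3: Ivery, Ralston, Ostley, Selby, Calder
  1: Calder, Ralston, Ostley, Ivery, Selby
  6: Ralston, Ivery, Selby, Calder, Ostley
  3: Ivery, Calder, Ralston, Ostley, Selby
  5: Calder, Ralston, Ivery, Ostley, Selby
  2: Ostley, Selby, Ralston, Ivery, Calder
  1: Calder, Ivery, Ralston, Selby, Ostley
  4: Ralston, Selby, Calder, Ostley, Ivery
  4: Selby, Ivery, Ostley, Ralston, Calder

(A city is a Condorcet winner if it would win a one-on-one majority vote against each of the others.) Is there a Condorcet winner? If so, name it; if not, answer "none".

Head-to-head results (29 organisers):
Ivery vs Selby: Ivery, 19–10.
Ivery vs Calder: Ivery wins 18–11.
Ivery–Ralston: Ralston 18–11.
Ivery vs Ostley: Ivery wins 22–7.
Selby–Calder: Selby 19–10.
Selby vs Ralston: Ralston, 23–6.
Selby vs Ostley: Selby wins 15–14.
Calder vs Ralston: Ralston wins 19–10.
Calder vs Ostley: Calder, 20–9.
Ralston vs Ostley: Ralston wins 23–6.
Only Ralston has no losses; Ralston is the Condorcet winner.

Ralston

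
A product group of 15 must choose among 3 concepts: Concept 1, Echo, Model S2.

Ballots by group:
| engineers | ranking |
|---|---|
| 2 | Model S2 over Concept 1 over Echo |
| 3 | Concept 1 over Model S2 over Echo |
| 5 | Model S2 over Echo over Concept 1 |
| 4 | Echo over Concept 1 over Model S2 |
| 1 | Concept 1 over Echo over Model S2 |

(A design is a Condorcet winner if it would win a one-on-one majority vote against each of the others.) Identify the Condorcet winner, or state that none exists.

none

Pairwise majorities:
Concept 1 vs Echo: 2+3+1 = 6 for Concept 1, 9 for Echo — Echo by 9–6.
Concept 1 vs Model S2: Concept 1 preferred on 3+4+1 = 8 ballots; Concept 1 wins 8–7.
Echo vs Model S2: Echo preferred on 4+1 = 5 ballots; Model S2 wins 10–5.
No design is unbeaten: Concept 1 loses to Echo; Echo loses to Model S2; Model S2 loses to Concept 1. In particular Concept 1 → Model S2 → Echo → Concept 1 is a majority cycle — no Condorcet winner exists.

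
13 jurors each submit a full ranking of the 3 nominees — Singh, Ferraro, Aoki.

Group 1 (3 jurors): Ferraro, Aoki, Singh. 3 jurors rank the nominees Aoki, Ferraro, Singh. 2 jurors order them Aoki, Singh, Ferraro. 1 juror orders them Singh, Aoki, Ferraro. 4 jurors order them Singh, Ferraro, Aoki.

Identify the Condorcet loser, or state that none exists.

Pairwise majorities:
Singh vs Ferraro: Singh, 7–6.
Singh vs Aoki: Aoki wins 8–5.
Ferraro vs Aoki: Ferraro is ranked higher on 3+4 = 7 ballots, Aoki on 6. Ferraro wins 7–6.
Each nominee has at least one pairwise win (Singh beats Ferraro; Ferraro beats Aoki; Aoki beats Singh) — no Condorcet loser.

none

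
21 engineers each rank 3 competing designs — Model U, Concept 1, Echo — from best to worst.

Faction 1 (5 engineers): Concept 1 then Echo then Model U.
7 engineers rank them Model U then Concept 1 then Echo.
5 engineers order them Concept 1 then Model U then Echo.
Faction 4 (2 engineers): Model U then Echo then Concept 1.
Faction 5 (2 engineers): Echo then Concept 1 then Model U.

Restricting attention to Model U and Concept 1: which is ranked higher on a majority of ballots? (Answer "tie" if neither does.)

Concept 1

Ballots ranking Model U above Concept 1: 7 + 2 = 9.
Ballots ranking Concept 1 above Model U: 21 − 9 = 12.
Concept 1 wins the head-to-head 12–9.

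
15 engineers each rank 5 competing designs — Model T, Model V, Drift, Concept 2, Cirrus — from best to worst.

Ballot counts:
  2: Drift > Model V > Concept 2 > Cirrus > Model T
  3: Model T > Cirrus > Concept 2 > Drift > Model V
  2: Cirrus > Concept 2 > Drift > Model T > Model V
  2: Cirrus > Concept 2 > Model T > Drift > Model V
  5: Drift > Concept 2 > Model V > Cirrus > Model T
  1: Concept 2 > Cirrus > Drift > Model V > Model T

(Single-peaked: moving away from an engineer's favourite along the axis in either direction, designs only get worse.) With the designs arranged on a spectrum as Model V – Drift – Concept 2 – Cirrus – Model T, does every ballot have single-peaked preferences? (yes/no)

yes

Axis positions: Model V=1, Drift=2, Concept 2=3, Cirrus=4, Model T=5.
Group 1 (peak Drift at position 2): ranking walks positions 2-1-3-4-5, expanding outward from the peak — single-peaked.
Group 2 (peak Model T at position 5): ranking walks positions 5-4-3-2-1, expanding outward from the peak — single-peaked.
Group 3 (peak Cirrus at position 4): ranking walks positions 4-3-2-5-1, expanding outward from the peak — single-peaked.
Group 4 (peak Cirrus at position 4): ranking walks positions 4-3-5-2-1, expanding outward from the peak — single-peaked.
Group 5 (peak Drift at position 2): ranking walks positions 2-3-1-4-5, expanding outward from the peak — single-peaked.
Group 6 (peak Concept 2 at position 3): ranking walks positions 3-4-2-1-5, expanding outward from the peak — single-peaked.
Every ranking is single-peaked on this axis.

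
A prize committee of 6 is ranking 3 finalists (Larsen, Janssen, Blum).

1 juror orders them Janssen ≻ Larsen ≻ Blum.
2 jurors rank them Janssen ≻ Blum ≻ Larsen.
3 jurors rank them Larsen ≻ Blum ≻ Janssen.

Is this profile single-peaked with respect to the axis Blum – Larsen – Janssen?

no

Axis positions: Blum=1, Larsen=2, Janssen=3.
Type 1 (peak Janssen at position 3): ranking walks positions 3-2-1, expanding outward from the peak — single-peaked.
Type 2: ranking walks positions 3-1-2; Blum is ranked above Larsen even though Larsen lies between Blum and the peak Janssen on the axis — preferences dip and rise again. Not single-peaked.
Type 3 (peak Larsen at position 2): ranking walks positions 2-1-3, expanding outward from the peak — single-peaked.
Type 2 violates single-peakedness, so the profile is not single-peaked on this axis.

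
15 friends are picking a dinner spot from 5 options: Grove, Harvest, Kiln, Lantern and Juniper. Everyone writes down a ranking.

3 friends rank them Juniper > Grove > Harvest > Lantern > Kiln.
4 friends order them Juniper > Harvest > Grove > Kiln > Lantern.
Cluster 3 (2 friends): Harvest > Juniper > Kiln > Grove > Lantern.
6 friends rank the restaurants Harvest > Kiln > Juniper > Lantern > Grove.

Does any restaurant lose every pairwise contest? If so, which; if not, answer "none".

Lantern

Head-to-head results (15 friends):
Grove vs Harvest: Harvest wins 12–3.
Grove vs Kiln: 7 to 8, Kiln.
Grove vs Lantern: 3+4+2 = 9 for Grove, 6 for Lantern — Grove by 9–6.
Grove vs Juniper: Juniper wins 15–0.
Harvest–Kiln: Harvest 15–0.
Harvest vs Lantern: Harvest wins 15–0.
Harvest–Juniper: Harvest 8–7.
Kiln vs Lantern: Kiln wins 12–3.
Kiln vs Juniper: Juniper wins 9–6.
Lantern vs Juniper: Lantern is ranked higher on 0 ballots, Juniper on 15. Juniper wins 15–0.
Lantern loses to every other restaurant — it is the Condorcet loser.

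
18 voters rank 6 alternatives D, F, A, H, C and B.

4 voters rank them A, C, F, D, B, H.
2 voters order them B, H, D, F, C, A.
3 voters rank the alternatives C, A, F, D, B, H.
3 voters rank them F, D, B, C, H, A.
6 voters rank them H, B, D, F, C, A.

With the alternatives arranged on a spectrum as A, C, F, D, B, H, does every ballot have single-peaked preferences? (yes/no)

yes

Axis positions: A=1, C=2, F=3, D=4, B=5, H=6.
Bloc 1 (peak A at position 1): ranking walks positions 1-2-3-4-5-6, expanding outward from the peak — single-peaked.
Bloc 2 (peak B at position 5): ranking walks positions 5-6-4-3-2-1, expanding outward from the peak — single-peaked.
Bloc 3 (peak C at position 2): ranking walks positions 2-1-3-4-5-6, expanding outward from the peak — single-peaked.
Bloc 4 (peak F at position 3): ranking walks positions 3-4-5-2-6-1, expanding outward from the peak — single-peaked.
Bloc 5 (peak H at position 6): ranking walks positions 6-5-4-3-2-1, expanding outward from the peak — single-peaked.
Every ranking is single-peaked on this axis.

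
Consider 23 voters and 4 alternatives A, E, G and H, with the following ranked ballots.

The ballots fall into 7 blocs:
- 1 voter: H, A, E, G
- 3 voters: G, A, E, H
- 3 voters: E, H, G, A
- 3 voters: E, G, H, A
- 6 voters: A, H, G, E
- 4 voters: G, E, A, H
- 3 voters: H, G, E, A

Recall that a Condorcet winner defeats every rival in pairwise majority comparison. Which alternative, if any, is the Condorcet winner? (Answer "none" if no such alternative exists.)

none

Check each pair by majority over 23 ballots:
A vs E: E, 13–10.
A vs G: G wins 16–7.
A vs H: A, 13–10.
E vs G: G wins 16–7.
E vs H: E, 13–10.
G–H: H 13–10.
Every alternative loses at least once (A loses to E; E loses to G; G loses to H; H loses to A). The majority relation contains the cycle A > H > G > A, so there is no Condorcet winner.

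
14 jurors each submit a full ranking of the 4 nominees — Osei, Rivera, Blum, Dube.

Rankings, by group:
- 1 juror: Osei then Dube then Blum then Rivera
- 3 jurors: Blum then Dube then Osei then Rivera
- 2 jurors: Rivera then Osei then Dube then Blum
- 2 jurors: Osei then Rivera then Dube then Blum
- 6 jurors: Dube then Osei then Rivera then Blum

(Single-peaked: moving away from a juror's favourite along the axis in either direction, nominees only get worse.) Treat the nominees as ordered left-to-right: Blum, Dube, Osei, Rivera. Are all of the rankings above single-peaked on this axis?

Axis positions: Blum=1, Dube=2, Osei=3, Rivera=4.
Group 1 (peak Osei at position 3): ranking walks positions 3-2-1-4, expanding outward from the peak — single-peaked.
Group 2 (peak Blum at position 1): ranking walks positions 1-2-3-4, expanding outward from the peak — single-peaked.
Group 3 (peak Rivera at position 4): ranking walks positions 4-3-2-1, expanding outward from the peak — single-peaked.
Group 4 (peak Osei at position 3): ranking walks positions 3-4-2-1, expanding outward from the peak — single-peaked.
Group 5 (peak Dube at position 2): ranking walks positions 2-3-4-1, expanding outward from the peak — single-peaked.
Every ranking is single-peaked on this axis.

yes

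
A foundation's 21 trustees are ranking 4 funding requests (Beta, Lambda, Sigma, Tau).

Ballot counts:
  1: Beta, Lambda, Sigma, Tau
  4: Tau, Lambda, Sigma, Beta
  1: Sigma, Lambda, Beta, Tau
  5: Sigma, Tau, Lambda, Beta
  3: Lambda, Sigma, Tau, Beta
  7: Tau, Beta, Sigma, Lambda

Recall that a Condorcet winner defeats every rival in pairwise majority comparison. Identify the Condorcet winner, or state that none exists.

Tau

Head-to-head results (21 reviewers):
Beta vs Lambda: Lambda wins 13–8.
Beta vs Sigma: Sigma, 13–8.
Beta vs Tau: Tau, 19–2.
Lambda vs Sigma: Sigma, 13–8.
Lambda vs Tau: Tau, 16–5.
Sigma vs Tau: Tau, 11–10.
Tau beats each of Beta, Lambda, Sigma — Tau is the Condorcet winner.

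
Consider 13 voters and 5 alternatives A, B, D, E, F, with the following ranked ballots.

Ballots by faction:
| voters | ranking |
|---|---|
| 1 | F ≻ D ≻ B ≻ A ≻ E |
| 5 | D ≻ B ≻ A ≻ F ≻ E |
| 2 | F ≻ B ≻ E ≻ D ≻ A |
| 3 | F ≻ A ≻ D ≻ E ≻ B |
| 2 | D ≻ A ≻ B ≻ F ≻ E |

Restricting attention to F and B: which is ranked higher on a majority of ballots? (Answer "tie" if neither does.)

B

Ballots ranking F above B: 1 + 2 + 3 = 6.
Ballots ranking B above F: 13 − 6 = 7.
B wins the head-to-head 7–6.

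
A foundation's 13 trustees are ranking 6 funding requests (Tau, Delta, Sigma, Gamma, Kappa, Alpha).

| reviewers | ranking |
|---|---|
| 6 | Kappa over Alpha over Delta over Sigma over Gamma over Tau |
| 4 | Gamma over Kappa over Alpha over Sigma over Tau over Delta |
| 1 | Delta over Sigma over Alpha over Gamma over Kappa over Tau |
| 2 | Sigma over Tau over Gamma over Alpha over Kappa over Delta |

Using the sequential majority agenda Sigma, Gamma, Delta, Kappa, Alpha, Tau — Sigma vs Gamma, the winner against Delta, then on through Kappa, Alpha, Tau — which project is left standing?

Kappa

Round 1: Sigma vs Gamma — 9–4, Sigma advances.
Round 2: Sigma vs Delta — 6–7, Delta advances.
Round 3: Delta vs Kappa — 1–12, Kappa advances.
Round 4: Kappa vs Alpha — 10–3, Kappa advances.
Round 5: Kappa vs Tau — 11–2, Kappa advances.
Kappa survives the agenda.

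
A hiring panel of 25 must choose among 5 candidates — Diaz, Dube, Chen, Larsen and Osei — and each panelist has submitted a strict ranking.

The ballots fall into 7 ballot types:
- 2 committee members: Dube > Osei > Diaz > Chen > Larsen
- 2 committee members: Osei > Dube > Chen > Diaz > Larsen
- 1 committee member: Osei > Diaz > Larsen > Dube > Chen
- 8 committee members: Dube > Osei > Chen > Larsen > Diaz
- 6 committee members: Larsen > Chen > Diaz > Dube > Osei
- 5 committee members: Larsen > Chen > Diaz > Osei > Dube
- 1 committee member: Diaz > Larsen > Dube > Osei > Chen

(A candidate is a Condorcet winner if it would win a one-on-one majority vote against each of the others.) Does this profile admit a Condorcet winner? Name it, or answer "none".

none

Pairwise majorities:
Diaz vs Dube: Diaz is ranked higher on 1+6+5+1 = 13 ballots, Dube on 12. Diaz wins 13–12.
Diaz vs Chen: Diaz preferred on 2+1+1 = 4 ballots; Chen wins 21–4.
Diaz vs Larsen: Diaz preferred on 2+2+1+1 = 6 ballots; Larsen wins 19–6.
Diaz vs Osei: Diaz is ranked higher on 6+5+1 = 12 ballots, Osei on 13. Osei wins 13–12.
Dube vs Chen: 14 to 11, Dube.
Dube vs Larsen: Dube is ranked higher on 2+2+8 = 12 ballots, Larsen on 13. Larsen wins 13–12.
Dube vs Osei: 2+8+6+1 = 17 for Dube, 8 for Osei — Dube by 17–8.
Chen vs Larsen: 2+2+8 = 12 for Chen, 13 for Larsen — Larsen by 13–12.
Chen vs Osei: Chen preferred on 6+5 = 11 ballots; Osei wins 14–11.
Larsen vs Osei: Larsen is ranked higher on 6+5+1 = 12 ballots, Osei on 13. Osei wins 13–12.
No candidate is unbeaten: Diaz loses to Chen; Dube loses to Diaz; Chen loses to Dube; Larsen loses to Osei; Osei loses to Dube. In particular Diaz → Dube → Chen → Diaz is a majority cycle — no Condorcet winner exists.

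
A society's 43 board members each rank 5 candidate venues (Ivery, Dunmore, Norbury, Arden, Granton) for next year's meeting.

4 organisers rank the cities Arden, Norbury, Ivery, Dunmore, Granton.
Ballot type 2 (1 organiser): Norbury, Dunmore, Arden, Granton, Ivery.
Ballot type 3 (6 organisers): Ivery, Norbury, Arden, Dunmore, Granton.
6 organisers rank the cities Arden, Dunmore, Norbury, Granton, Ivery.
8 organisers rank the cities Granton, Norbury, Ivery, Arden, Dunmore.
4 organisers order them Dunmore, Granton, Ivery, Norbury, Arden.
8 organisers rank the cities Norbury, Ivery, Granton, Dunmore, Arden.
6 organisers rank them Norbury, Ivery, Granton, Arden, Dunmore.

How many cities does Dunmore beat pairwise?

Dunmore against each rival (43 organisers):
Dunmore vs Ivery: Ivery wins 32–11.
Dunmore vs Norbury: Dunmore preferred on 6+4 = 10 ballots; Norbury wins 33–10.
Dunmore vs Arden: Dunmore preferred on 1+4+8 = 13 ballots; Arden wins 30–13.
Dunmore vs Granton: Dunmore preferred on 4+1+6+6+4 = 21 ballots; Granton wins 22–21.
Dunmore beats no one; loses to Ivery, Norbury, Arden, Granton — 0 pairwise wins.

0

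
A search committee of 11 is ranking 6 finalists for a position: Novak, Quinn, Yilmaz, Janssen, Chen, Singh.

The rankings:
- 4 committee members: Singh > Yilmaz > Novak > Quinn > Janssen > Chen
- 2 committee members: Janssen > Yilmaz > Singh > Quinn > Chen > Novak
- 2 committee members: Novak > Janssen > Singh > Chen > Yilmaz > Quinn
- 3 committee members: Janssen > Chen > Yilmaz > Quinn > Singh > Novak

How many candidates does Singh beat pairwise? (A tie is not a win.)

Singh against each rival (11 committee members):
Singh vs Novak: 9 to 2, Singh.
Singh vs Quinn: 8 to 3, Singh.
Singh vs Yilmaz: 4+2 = 6 for Singh, 5 for Yilmaz — Singh by 6–5.
Singh vs Janssen: 4 to 7, Janssen.
Singh vs Chen: Singh wins 8–3.
Singh beats Novak, Quinn, Yilmaz, Chen; loses to Janssen — 4 pairwise wins.

4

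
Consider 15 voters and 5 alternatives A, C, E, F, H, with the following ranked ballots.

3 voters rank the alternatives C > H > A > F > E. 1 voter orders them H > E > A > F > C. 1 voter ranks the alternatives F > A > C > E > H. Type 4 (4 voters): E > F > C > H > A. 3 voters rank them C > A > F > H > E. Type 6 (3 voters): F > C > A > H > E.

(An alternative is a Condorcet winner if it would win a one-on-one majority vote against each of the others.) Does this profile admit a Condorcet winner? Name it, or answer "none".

F

Head-to-head results (15 voters):
A vs C: C wins 13–2.
A vs E: A, 10–5.
A–F: F 8–7.
A vs H: H wins 8–7.
C vs E: C, 10–5.
C–F: F 9–6.
C vs H: C wins 14–1.
E–F: F 10–5.
E vs H: H wins 10–5.
F vs H: F, 11–4.
F beats each of A, C, E, H — F is the Condorcet winner.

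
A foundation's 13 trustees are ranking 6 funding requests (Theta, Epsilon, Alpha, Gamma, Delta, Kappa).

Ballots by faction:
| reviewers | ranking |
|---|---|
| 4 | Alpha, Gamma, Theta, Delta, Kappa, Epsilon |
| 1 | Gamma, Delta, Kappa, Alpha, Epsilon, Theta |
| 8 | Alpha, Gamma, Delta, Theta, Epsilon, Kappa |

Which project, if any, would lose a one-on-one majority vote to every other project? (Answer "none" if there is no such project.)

Pairwise majorities:
Theta vs Epsilon: Theta wins 12–1.
Theta vs Alpha: Alpha, 13–0.
Theta vs Gamma: Gamma wins 13–0.
Theta–Delta: Delta 9–4.
Theta vs Kappa: 12 to 1, Theta.
Epsilon vs Alpha: Alpha wins 13–0.
Epsilon vs Gamma: Gamma, 13–0.
Epsilon vs Delta: Delta wins 13–0.
Epsilon–Kappa: Epsilon 8–5.
Alpha–Gamma: Alpha 12–1.
Alpha vs Delta: 12 to 1, Alpha.
Alpha vs Kappa: Alpha wins 12–1.
Gamma vs Delta: Gamma preferred on 4+1+8 = 13 ballots; Gamma wins 13–0.
Gamma vs Kappa: Gamma, 13–0.
Delta vs Kappa: Delta wins 13–0.
Kappa is beaten in every head-to-head and is the Condorcet loser.

Kappa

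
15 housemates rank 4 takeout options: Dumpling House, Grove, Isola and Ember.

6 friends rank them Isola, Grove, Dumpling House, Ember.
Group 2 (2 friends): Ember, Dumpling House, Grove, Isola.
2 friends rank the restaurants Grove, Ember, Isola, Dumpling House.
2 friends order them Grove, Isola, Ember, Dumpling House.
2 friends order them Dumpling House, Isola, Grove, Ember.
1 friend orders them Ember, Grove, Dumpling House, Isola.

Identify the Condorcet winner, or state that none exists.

Isola

Head-to-head results (15 friends):
Dumpling House vs Grove: Grove wins 11–4.
Dumpling House–Isola: Isola 10–5.
Dumpling House–Ember: Dumpling House 8–7.
Grove–Isola: Isola 8–7.
Grove vs Ember: Grove wins 12–3.
Isola vs Ember: Isola wins 10–5.
Isola beats each of Dumpling House, Grove, Ember — Isola is the Condorcet winner.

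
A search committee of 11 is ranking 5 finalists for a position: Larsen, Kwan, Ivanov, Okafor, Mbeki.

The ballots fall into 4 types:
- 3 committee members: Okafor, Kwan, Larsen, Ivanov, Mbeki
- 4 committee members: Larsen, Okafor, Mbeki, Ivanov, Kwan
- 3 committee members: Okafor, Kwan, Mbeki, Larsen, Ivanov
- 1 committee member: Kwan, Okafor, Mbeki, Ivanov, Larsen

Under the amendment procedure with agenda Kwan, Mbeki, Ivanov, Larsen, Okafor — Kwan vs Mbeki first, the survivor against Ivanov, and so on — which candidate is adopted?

Round 1: Kwan vs Mbeki — 7–4, Kwan advances.
Round 2: Kwan vs Ivanov — 7–4, Kwan advances.
Round 3: Kwan vs Larsen — 7–4, Kwan advances.
Round 4: Kwan vs Okafor — 1–10, Okafor advances.
The agenda winner is Okafor.

Okafor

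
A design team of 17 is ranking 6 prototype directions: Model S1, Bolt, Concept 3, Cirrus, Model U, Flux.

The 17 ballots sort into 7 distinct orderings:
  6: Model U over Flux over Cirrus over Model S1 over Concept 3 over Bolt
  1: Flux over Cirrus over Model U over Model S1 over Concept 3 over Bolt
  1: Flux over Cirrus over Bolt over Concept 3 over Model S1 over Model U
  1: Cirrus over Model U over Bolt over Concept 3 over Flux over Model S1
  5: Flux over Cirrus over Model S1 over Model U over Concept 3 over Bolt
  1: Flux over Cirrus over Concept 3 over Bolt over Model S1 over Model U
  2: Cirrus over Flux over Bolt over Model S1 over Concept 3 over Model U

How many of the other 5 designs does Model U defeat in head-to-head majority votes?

Model U against each rival (17 engineers):
Model U vs Model S1: Model U is ranked higher on 6+1+1 = 8 ballots, Model S1 on 9. Model S1 wins 9–8.
Model U vs Bolt: Model U wins 13–4.
Model U vs Concept 3: Model U wins 13–4.
Model U–Cirrus: Cirrus 11–6.
Model U–Flux: Flux 10–7.
Model U beats Bolt, Concept 3; loses to Model S1, Cirrus, Flux — 2 pairwise wins.

2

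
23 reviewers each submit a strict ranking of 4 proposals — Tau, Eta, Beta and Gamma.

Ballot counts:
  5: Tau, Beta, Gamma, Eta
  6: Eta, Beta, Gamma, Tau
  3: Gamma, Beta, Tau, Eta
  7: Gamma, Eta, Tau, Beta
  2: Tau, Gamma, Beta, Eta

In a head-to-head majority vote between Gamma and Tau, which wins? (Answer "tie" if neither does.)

Ballots ranking Gamma above Tau: 6 + 3 + 7 = 16.
Ballots ranking Tau above Gamma: 23 − 16 = 7.
Gamma wins the head-to-head 16–7.

Gamma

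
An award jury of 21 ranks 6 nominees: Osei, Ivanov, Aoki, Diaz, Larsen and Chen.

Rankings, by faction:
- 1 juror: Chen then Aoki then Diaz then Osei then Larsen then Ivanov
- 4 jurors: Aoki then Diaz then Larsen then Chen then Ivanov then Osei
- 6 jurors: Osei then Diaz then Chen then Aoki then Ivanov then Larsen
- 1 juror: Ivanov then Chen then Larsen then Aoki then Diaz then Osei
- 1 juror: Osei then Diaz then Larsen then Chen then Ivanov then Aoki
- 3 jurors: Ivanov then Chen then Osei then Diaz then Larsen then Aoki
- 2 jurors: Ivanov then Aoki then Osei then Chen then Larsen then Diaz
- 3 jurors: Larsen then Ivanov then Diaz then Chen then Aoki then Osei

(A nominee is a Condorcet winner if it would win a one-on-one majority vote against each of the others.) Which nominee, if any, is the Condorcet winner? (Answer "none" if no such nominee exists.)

Head-to-head results (21 jurors):
Osei vs Ivanov: Ivanov, 13–8.
Osei vs Aoki: Aoki, 11–10.
Osei vs Diaz: Osei wins 12–9.
Osei vs Larsen: Osei, 13–8.
Osei–Chen: Chen 12–9.
Ivanov vs Aoki: Aoki, 11–10.
Ivanov vs Diaz: Diaz wins 12–9.
Ivanov vs Larsen: Ivanov, 12–9.
Ivanov–Chen: Chen 12–9.
Aoki vs Diaz: Diaz wins 13–8.
Aoki vs Larsen: Aoki wins 13–8.
Aoki vs Chen: Chen wins 15–6.
Diaz vs Larsen: Diaz, 15–6.
Diaz vs Chen: Diaz wins 14–7.
Larsen–Chen: Chen 13–8.
Each nominee drops at least one matchup (Osei loses to Ivanov; Ivanov loses to Aoki; Aoki loses to Diaz; Diaz loses to Osei; Larsen loses to Osei; Chen loses to Diaz); the cycle Osei > Diaz > Ivanov > Osei rules out a Condorcet winner.

none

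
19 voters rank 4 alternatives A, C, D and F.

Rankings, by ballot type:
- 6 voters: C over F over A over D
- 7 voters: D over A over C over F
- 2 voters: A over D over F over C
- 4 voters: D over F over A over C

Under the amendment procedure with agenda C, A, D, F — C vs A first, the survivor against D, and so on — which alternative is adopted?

D

Round 1: C vs A — 6–13, A advances.
Round 2: A vs D — 8–11, D advances.
Round 3: D vs F — 13–6, D advances.
D survives the agenda.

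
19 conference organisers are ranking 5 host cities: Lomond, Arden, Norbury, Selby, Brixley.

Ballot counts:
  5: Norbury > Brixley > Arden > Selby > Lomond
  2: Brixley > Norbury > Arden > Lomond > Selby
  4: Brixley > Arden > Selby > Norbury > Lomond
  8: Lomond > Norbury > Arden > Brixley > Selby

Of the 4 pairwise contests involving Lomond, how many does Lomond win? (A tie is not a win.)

1

Lomond against each rival (19 organisers):
Lomond vs Arden: Arden wins 11–8.
Lomond–Norbury: Norbury 11–8.
Lomond vs Selby: 10 to 9, Lomond.
Lomond–Brixley: Brixley 11–8.
Lomond beats Selby; loses to Arden, Norbury, Brixley — 1 pairwise win.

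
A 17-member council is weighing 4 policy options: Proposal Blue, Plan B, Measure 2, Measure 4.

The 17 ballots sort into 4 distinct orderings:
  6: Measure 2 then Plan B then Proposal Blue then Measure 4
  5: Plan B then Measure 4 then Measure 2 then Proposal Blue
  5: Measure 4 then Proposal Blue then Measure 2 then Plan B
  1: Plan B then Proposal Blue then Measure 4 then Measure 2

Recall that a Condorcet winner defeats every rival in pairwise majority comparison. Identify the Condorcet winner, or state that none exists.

none

Head-to-head results (17 council members):
Proposal Blue vs Plan B: 5 for Proposal Blue, 12 for Plan B — Plan B by 12–5.
Proposal Blue vs Measure 2: Proposal Blue is ranked higher on 5+1 = 6 ballots, Measure 2 on 11. Measure 2 wins 11–6.
Proposal Blue vs Measure 4: 7 to 10, Measure 4.
Plan B vs Measure 2: Plan B is ranked higher on 5+1 = 6 ballots, Measure 2 on 11. Measure 2 wins 11–6.
Plan B vs Measure 4: 6+5+1 = 12 for Plan B, 5 for Measure 4 — Plan B by 12–5.
Measure 2 vs Measure 4: Measure 2 preferred on 6 ballots; Measure 4 wins 11–6.
Every option loses at least once (Proposal Blue loses to Plan B; Plan B loses to Measure 2; Measure 2 loses to Measure 4; Measure 4 loses to Plan B). The majority relation contains the cycle Plan B > Measure 4 > Measure 2 > Plan B, so there is no Condorcet winner.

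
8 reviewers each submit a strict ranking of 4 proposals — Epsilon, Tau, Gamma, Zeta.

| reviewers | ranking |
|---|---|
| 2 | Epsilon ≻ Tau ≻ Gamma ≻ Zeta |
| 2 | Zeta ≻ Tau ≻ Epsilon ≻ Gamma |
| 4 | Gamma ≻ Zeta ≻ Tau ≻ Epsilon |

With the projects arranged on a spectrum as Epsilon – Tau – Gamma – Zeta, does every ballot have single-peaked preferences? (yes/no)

Axis positions: Epsilon=1, Tau=2, Gamma=3, Zeta=4.
Faction 1 (peak Epsilon at position 1): ranking walks positions 1-2-3-4, expanding outward from the peak — single-peaked.
Faction 2: ranking walks positions 4-2-1-3; Tau is ranked above Gamma even though Gamma lies between Tau and the peak Zeta on the axis — preferences dip and rise again. Not single-peaked.
Faction 3 (peak Gamma at position 3): ranking walks positions 3-4-2-1, expanding outward from the peak — single-peaked.
Faction 2 violates single-peakedness, so the profile is not single-peaked on this axis.

no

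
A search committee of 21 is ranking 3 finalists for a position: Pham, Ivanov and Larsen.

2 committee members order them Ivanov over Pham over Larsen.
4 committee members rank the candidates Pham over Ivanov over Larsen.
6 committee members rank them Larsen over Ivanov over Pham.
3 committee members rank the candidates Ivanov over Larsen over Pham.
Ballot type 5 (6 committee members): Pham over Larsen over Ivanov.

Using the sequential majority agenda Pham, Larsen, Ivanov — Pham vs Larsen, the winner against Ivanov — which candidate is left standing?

Round 1: Pham vs Larsen — 12–9, Pham advances.
Round 2: Pham vs Ivanov — 10–11, Ivanov advances.
Ivanov survives the agenda.

Ivanov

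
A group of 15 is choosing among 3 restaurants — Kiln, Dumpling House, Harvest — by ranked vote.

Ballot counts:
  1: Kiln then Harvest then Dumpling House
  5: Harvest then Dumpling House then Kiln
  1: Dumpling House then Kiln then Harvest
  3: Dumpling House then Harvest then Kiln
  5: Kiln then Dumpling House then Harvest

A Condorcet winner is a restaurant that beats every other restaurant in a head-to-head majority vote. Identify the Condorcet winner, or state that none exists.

Head-to-head results (15 friends):
Kiln vs Dumpling House: Kiln is ranked higher on 1+5 = 6 ballots, Dumpling House on 9. Dumpling House wins 9–6.
Kiln vs Harvest: Harvest, 8–7.
Dumpling House vs Harvest: Dumpling House, 9–6.
Dumpling House defeats every rival head-to-head and is the Condorcet winner.

Dumpling House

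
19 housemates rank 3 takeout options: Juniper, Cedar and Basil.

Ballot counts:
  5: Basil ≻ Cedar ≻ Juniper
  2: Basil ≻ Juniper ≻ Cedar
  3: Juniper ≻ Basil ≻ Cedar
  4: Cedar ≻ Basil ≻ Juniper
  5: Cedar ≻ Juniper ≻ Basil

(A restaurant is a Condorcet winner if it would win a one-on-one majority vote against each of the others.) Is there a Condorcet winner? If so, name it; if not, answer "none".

Basil

Check each pair by majority over 19 ballots:
Juniper vs Cedar: Juniper preferred on 2+3 = 5 ballots; Cedar wins 14–5.
Juniper vs Basil: 3+5 = 8 for Juniper, 11 for Basil — Basil by 11–8.
Cedar vs Basil: Cedar preferred on 4+5 = 9 ballots; Basil wins 10–9.
Only Basil has no losses; Basil is the Condorcet winner.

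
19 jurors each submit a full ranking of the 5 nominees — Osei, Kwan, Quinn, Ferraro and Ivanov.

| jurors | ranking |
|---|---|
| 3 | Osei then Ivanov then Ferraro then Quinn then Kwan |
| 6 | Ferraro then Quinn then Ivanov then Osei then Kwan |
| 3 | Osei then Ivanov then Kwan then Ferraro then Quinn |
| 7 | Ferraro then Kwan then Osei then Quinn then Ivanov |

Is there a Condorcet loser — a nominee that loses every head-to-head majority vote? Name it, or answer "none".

Pairwise majorities:
Osei–Kwan: Osei 12–7.
Osei vs Quinn: 13 to 6, Osei.
Osei vs Ferraro: Osei is ranked higher on 3+3 = 6 ballots, Ferraro on 13. Ferraro wins 13–6.
Osei–Ivanov: Osei 13–6.
Kwan vs Quinn: Kwan wins 10–9.
Kwan vs Ferraro: Kwan preferred on 3 ballots; Ferraro wins 16–3.
Kwan–Ivanov: Ivanov 12–7.
Quinn vs Ferraro: Quinn is ranked higher on 0 ballots, Ferraro on 19. Ferraro wins 19–0.
Quinn–Ivanov: Quinn 13–6.
Ferraro–Ivanov: Ferraro 13–6.
Each nominee has at least one pairwise win (Osei beats Kwan; Kwan beats Quinn; Quinn beats Ivanov; Ferraro beats Osei; Ivanov beats Kwan) — no Condorcet loser.

none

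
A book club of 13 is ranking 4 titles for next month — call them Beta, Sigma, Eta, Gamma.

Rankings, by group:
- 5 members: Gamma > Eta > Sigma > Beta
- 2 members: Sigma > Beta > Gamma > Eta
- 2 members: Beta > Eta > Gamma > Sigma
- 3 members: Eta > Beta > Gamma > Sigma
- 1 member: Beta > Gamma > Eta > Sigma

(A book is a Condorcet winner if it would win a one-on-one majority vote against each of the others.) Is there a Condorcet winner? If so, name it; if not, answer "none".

Pairwise majorities:
Beta–Sigma: Sigma 7–6.
Beta–Eta: Eta 8–5.
Beta vs Gamma: Beta wins 8–5.
Sigma vs Eta: Eta, 11–2.
Sigma–Gamma: Gamma 11–2.
Eta vs Gamma: Gamma, 8–5.
No book is unbeaten: Beta loses to Sigma; Sigma loses to Eta; Eta loses to Gamma; Gamma loses to Beta. In particular Beta beats Gamma beats Sigma beats Beta is a majority cycle — no Condorcet winner exists.

none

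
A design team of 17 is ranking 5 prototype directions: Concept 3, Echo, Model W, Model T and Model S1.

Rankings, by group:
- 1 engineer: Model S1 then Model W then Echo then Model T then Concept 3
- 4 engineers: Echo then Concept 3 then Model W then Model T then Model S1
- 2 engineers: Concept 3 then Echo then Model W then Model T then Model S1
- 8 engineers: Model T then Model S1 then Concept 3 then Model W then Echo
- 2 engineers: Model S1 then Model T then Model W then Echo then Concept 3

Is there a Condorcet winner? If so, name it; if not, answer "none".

Head-to-head results (17 engineers):
Concept 3 vs Echo: Concept 3 preferred on 2+8 = 10 ballots; Concept 3 wins 10–7.
Concept 3–Model W: Concept 3 14–3.
Concept 3 vs Model T: Concept 3 is ranked higher on 4+2 = 6 ballots, Model T on 11. Model T wins 11–6.
Concept 3–Model S1: Model S1 11–6.
Echo vs Model W: Model W, 11–6.
Echo vs Model T: Echo is ranked higher on 1+4+2 = 7 ballots, Model T on 10. Model T wins 10–7.
Echo vs Model S1: Echo preferred on 4+2 = 6 ballots; Model S1 wins 11–6.
Model W vs Model T: 7 to 10, Model T.
Model W–Model S1: Model S1 11–6.
Model T vs Model S1: Model T is ranked higher on 4+2+8 = 14 ballots, Model S1 on 3. Model T wins 14–3.
Model T defeats every rival head-to-head and is the Condorcet winner.

Model T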